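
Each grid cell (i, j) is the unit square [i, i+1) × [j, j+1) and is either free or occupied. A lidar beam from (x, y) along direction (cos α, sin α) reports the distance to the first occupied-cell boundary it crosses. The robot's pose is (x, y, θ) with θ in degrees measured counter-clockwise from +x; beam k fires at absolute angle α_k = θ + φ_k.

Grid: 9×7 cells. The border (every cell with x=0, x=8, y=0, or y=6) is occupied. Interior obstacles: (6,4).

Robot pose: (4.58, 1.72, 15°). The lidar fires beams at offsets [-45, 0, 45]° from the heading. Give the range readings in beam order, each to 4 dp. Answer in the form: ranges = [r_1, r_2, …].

ranges = [1.4400, 3.5406, 2.8400]

beam 1: φ=-45°, α=330°
  cosα=0.8660 sinα=-0.5000 | (4,1) | tMaxX 0.4850 tMaxY 1.4400 | tΔX 1.1547 tΔY 2.0000
    t=0.4850 [x] (5,1)
    t=1.4400 [y] (5,0) — stop
  → r_1 = 1.4400
beam 2: φ=0°, α=15°
  cosα=0.9659 sinα=0.2588 | (4,1) | tMaxX 0.4348 tMaxY 1.0818 | tΔX 1.0353 tΔY 3.8637
    t=0.4348 [x] (5,1)
    t=1.0818 [y] (5,2)
    t=1.4701 [x] (6,2)
    t=2.5054 [x] (7,2)
    t=3.5406 [x] (8,2) — stop
  → r_2 = 3.5406
beam 3: φ=45°, α=60°
  cosα=0.5000 sinα=0.8660 | (4,1) | tMaxX 0.8400 tMaxY 0.3233 | tΔX 2.0000 tΔY 1.1547
    t=0.3233 [y] (4,2)
    t=0.8400 [x] (5,2)
    t=1.4780 [y] (5,3)
    t=2.6327 [y] (5,4)
    t=2.8400 [x] (6,4) — stop
  → r_3 = 2.8400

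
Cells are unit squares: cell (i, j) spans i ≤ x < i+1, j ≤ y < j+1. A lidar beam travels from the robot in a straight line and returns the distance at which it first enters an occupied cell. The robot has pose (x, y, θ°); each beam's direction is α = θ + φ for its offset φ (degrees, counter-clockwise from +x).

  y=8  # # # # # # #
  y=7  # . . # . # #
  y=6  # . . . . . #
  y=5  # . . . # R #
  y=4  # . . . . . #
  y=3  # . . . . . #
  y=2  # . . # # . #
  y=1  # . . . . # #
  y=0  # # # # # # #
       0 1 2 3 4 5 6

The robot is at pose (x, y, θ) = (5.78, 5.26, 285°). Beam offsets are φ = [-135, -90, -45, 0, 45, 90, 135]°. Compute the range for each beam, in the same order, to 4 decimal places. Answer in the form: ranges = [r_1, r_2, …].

ranges = [0.9007, 0.8075, 2.6096, 0.8500, 0.2540, 0.2278, 0.4400]

beam 1: φ=-135°, α=150°
  cosα=-0.8660 sinα=0.5000 | (5,5) | tMaxX 0.9007 tMaxY 1.4800 | tΔX 1.1547 tΔY 2.0000
    t=0.9007 [x] (4,5) — stop
  → r_1 = 0.9007
beam 2: φ=-90°, α=195°
  cosα=-0.9659 sinα=-0.2588 | (5,5) | tMaxX 0.8075 tMaxY 1.0046 | tΔX 1.0353 tΔY 3.8637
    t=0.8075 [x] (4,5) — stop
  → r_2 = 0.8075
beam 3: φ=-45°, α=240°
  cosα=-0.5000 sinα=-0.8660 | (5,5) | tMaxX 1.5600 tMaxY 0.3002 | tΔX 2.0000 tΔY 1.1547
    t=0.3002 [y] (5,4)
    t=1.4549 [y] (5,3)
    t=1.5600 [x] (4,3)
    t=2.6096 [y] (4,2) — stop
  → r_3 = 2.6096
beam 4: φ=0°, α=285°
  cosα=0.2588 sinα=-0.9659 | (5,5) | tMaxX 0.8500 tMaxY 0.2692 | tΔX 3.8637 tΔY 1.0353
    t=0.2692 [y] (5,4)
    t=0.8500 [x] (6,4) — stop
  → r_4 = 0.8500
beam 5: φ=45°, α=330°
  cosα=0.8660 sinα=-0.5000 | (5,5) | tMaxX 0.2540 tMaxY 0.5200 | tΔX 1.1547 tΔY 2.0000
    t=0.2540 [x] (6,5) — stop
  → r_5 = 0.2540
beam 6: φ=90°, α=15°
  cosα=0.9659 sinα=0.2588 | (5,5) | tMaxX 0.2278 tMaxY 2.8591 | tΔX 1.0353 tΔY 3.8637
    t=0.2278 [x] (6,5) — stop
  → r_6 = 0.2278
beam 7: φ=135°, α=60°
  cosα=0.5000 sinα=0.8660 | (5,5) | tMaxX 0.4400 tMaxY 0.8545 | tΔX 2.0000 tΔY 1.1547
    t=0.4400 [x] (6,5) — stop
  → r_7 = 0.4400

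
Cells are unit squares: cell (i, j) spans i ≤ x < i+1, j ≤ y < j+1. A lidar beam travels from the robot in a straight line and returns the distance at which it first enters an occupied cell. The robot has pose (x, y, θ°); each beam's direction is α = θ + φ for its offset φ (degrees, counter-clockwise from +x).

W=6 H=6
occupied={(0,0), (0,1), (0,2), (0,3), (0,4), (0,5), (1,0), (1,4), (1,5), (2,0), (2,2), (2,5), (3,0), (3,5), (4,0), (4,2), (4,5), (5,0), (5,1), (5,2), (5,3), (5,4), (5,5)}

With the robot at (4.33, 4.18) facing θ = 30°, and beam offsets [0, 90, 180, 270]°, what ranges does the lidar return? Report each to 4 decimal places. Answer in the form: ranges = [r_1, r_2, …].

beam 1: φ=0°, α=30°
  dir = (cos 30°, sin 30°) = (0.8660, 0.5000); from cell (4,4)
  next x-line at t=0.7736, next y-line at t=1.6400; Δt_x=1.1547, Δt_y=2.0000
    x: enter (5,4) at t=0.7736 ← occupied
  → r_1 = 0.7736
beam 2: φ=90°, α=120°
  dir = (cos 120°, sin 120°) = (-0.5000, 0.8660); from cell (4,4)
  next x-line at t=0.6600, next y-line at t=0.9469; Δt_x=2.0000, Δt_y=1.1547
    x: enter (3,4) at t=0.6600
    y: enter (3,5) at t=0.9469 ← occupied
  → r_2 = 0.9469
beam 3: φ=180°, α=210°
  dir = (cos 210°, sin 210°) = (-0.8660, -0.5000); from cell (4,4)
  next x-line at t=0.3811, next y-line at t=0.3600; Δt_x=1.1547, Δt_y=2.0000
    y: enter (4,3) at t=0.3600
    x: enter (3,3) at t=0.3811
    x: enter (2,3) at t=1.5358
    y: enter (2,2) at t=2.3600 ← occupied
  → r_3 = 2.3600
beam 4: φ=270°, α=300°
  dir = (cos 300°, sin 300°) = (0.5000, -0.8660); from cell (4,4)
  next x-line at t=1.3400, next y-line at t=0.2078; Δt_x=2.0000, Δt_y=1.1547
    y: enter (4,3) at t=0.2078
    x: enter (5,3) at t=1.3400 ← occupied
  → r_4 = 1.3400

ranges = [0.7736, 0.9469, 2.3600, 1.3400]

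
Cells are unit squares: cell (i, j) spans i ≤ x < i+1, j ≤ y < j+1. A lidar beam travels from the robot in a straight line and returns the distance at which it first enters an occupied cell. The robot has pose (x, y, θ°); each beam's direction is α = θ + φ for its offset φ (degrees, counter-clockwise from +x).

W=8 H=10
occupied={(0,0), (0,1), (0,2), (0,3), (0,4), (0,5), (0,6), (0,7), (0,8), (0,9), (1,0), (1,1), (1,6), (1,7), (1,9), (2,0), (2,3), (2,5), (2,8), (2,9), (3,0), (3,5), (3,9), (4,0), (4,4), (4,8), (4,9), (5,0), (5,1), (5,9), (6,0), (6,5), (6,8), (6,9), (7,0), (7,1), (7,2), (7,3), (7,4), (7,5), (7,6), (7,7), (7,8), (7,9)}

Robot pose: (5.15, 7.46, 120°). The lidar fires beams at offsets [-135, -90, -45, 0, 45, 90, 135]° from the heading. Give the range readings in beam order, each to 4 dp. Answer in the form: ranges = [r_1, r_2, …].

beam 1: φ=-135°, α=345°
  direction (0.9659, -0.2588); cell (5,7); t to first gridline: x 0.8800, y 1.7773 (then +1.0353 / +3.8637)
    (6,7) via x @ 0.8800
    (6,6) via y @ 1.7773
    (7,6) via x @ 1.9153  # hit
  → r_1 = 1.9153
beam 2: φ=-90°, α=30°
  direction (0.8660, 0.5000); cell (5,7); t to first gridline: x 0.9815, y 1.0800 (then +1.1547 / +2.0000)
    (6,7) via x @ 0.9815
    (6,8) via y @ 1.0800  # hit
  → r_2 = 1.0800
beam 3: φ=-45°, α=75°
  direction (0.2588, 0.9659); cell (5,7); t to first gridline: x 3.2841, y 0.5590 (then +3.8637 / +1.0353)
    (5,8) via y @ 0.5590
    (5,9) via y @ 1.5943  # hit
  → r_3 = 1.5943
beam 4: φ=0°, α=120°
  direction (-0.5000, 0.8660); cell (5,7); t to first gridline: x 0.3000, y 0.6235 (then +2.0000 / +1.1547)
    (4,7) via x @ 0.3000
    (4,8) via y @ 0.6235  # hit
  → r_4 = 0.6235
beam 5: φ=45°, α=165°
  direction (-0.9659, 0.2588); cell (5,7); t to first gridline: x 0.1553, y 2.0864 (then +1.0353 / +3.8637)
    (4,7) via x @ 0.1553
    (3,7) via x @ 1.1906
    (3,8) via y @ 2.0864
    (2,8) via x @ 2.2258  # hit
  → r_5 = 2.2258
beam 6: φ=90°, α=210°
  direction (-0.8660, -0.5000); cell (5,7); t to first gridline: x 0.1732, y 0.9200 (then +1.1547 / +2.0000)
    (4,7) via x @ 0.1732
    (4,6) via y @ 0.9200
    (3,6) via x @ 1.3279
    (2,6) via x @ 2.4826
    (2,5) via y @ 2.9200  # hit
  → r_6 = 2.9200
beam 7: φ=135°, α=255°
  direction (-0.2588, -0.9659); cell (5,7); t to first gridline: x 0.5796, y 0.4762 (then +3.8637 / +1.0353)
    (5,6) via y @ 0.4762
    (4,6) via x @ 0.5796
    (4,5) via y @ 1.5115
    (4,4) via y @ 2.5468  # hit
  → r_7 = 2.5468

ranges = [1.9153, 1.0800, 1.5943, 0.6235, 2.2258, 2.9200, 2.5468]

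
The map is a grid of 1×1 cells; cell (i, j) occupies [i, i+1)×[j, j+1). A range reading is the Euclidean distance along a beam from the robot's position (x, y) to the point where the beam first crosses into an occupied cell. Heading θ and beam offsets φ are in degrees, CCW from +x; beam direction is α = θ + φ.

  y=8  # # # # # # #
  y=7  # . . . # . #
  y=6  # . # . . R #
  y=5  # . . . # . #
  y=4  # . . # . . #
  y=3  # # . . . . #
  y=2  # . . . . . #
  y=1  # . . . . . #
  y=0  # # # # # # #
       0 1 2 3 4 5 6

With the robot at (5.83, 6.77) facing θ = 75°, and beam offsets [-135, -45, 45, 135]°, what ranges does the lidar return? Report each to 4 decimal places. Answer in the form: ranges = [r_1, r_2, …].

beam 1: φ=-135°, α=300°
  cosα=0.5000 sinα=-0.8660 | (5,6) | tMaxX 0.3400 tMaxY 0.8891 | tΔX 2.0000 tΔY 1.1547
    t=0.3400 [x] (6,6) — stop
  → r_1 = 0.3400
beam 2: φ=-45°, α=30°
  cosα=0.8660 sinα=0.5000 | (5,6) | tMaxX 0.1963 tMaxY 0.4600 | tΔX 1.1547 tΔY 2.0000
    t=0.1963 [x] (6,6) — stop
  → r_2 = 0.1963
beam 3: φ=45°, α=120°
  cosα=-0.5000 sinα=0.8660 | (5,6) | tMaxX 1.6600 tMaxY 0.2656 | tΔX 2.0000 tΔY 1.1547
    t=0.2656 [y] (5,7)
    t=1.4203 [y] (5,8) — stop
  → r_3 = 1.4203
beam 4: φ=135°, α=210°
  cosα=-0.8660 sinα=-0.5000 | (5,6) | tMaxX 0.9584 tMaxY 1.5400 | tΔX 1.1547 tΔY 2.0000
    t=0.9584 [x] (4,6)
    t=1.5400 [y] (4,5) — stop
  → r_4 = 1.5400

ranges = [0.3400, 0.1963, 1.4203, 1.5400]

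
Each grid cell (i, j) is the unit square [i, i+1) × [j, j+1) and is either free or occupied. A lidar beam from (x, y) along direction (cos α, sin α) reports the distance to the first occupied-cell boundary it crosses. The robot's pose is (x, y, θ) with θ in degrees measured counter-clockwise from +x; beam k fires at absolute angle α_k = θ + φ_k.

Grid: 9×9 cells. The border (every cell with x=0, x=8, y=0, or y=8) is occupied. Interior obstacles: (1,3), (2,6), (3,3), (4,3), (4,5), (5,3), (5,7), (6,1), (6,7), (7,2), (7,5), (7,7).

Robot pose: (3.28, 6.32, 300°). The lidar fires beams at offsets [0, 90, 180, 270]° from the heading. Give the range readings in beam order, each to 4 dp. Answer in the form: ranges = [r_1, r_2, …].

ranges = [1.4400, 1.9861, 0.5600, 0.3233]

beam 1: φ=0°, α=300°
  direction (0.5000, -0.8660); cell (3,6); t to first gridline: x 1.4400, y 0.3695 (then +2.0000 / +1.1547)
    (3,5) via y @ 0.3695
    (4,5) via x @ 1.4400  # hit
  → r_1 = 1.4400
beam 2: φ=90°, α=30°
  direction (0.8660, 0.5000); cell (3,6); t to first gridline: x 0.8314, y 1.3600 (then +1.1547 / +2.0000)
    (4,6) via x @ 0.8314
    (4,7) via y @ 1.3600
    (5,7) via x @ 1.9861  # hit
  → r_2 = 1.9861
beam 3: φ=180°, α=120°
  direction (-0.5000, 0.8660); cell (3,6); t to first gridline: x 0.5600, y 0.7852 (then +2.0000 / +1.1547)
    (2,6) via x @ 0.5600  # hit
  → r_3 = 0.5600
beam 4: φ=270°, α=210°
  direction (-0.8660, -0.5000); cell (3,6); t to first gridline: x 0.3233, y 0.6400 (then +1.1547 / +2.0000)
    (2,6) via x @ 0.3233  # hit
  → r_4 = 0.3233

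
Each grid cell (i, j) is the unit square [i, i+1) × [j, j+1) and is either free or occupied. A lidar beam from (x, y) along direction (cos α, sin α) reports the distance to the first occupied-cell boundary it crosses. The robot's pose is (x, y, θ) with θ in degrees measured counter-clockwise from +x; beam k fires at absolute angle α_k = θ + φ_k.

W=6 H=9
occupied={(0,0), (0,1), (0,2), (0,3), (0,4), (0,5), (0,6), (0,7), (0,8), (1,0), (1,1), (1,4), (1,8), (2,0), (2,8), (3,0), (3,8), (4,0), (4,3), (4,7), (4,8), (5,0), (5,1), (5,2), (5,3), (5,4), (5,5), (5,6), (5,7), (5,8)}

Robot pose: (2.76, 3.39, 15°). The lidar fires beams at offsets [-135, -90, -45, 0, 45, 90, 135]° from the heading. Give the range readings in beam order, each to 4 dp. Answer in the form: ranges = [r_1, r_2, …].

beam 1: φ=-135°, α=240°
  direction (-0.5000, -0.8660); cell (2,3); t to first gridline: x 1.5200, y 0.4503 (then +2.0000 / +1.1547)
    (2,2) via y @ 0.4503
    (1,2) via x @ 1.5200
    (1,1) via y @ 1.6050  # hit
  → r_1 = 1.6050
beam 2: φ=-90°, α=285°
  direction (0.2588, -0.9659); cell (2,3); t to first gridline: x 0.9273, y 0.4038 (then +3.8637 / +1.0353)
    (2,2) via y @ 0.4038
    (3,2) via x @ 0.9273
    (3,1) via y @ 1.4390
    (3,0) via y @ 2.4743  # hit
  → r_2 = 2.4743
beam 3: φ=-45°, α=330°
  direction (0.8660, -0.5000); cell (2,3); t to first gridline: x 0.2771, y 0.7800 (then +1.1547 / +2.0000)
    (3,3) via x @ 0.2771
    (3,2) via y @ 0.7800
    (4,2) via x @ 1.4318
    (5,2) via x @ 2.5865  # hit
  → r_3 = 2.5865
beam 4: φ=0°, α=15°
  direction (0.9659, 0.2588); cell (2,3); t to first gridline: x 0.2485, y 2.3569 (then +1.0353 / +3.8637)
    (3,3) via x @ 0.2485
    (4,3) via x @ 1.2837  # hit
  → r_4 = 1.2837
beam 5: φ=45°, α=60°
  direction (0.5000, 0.8660); cell (2,3); t to first gridline: x 0.4800, y 0.7044 (then +2.0000 / +1.1547)
    (3,3) via x @ 0.4800
    (3,4) via y @ 0.7044
    (3,5) via y @ 1.8591
    (4,5) via x @ 2.4800
    (4,6) via y @ 3.0138
    (4,7) via y @ 4.1685  # hit
  → r_5 = 4.1685
beam 6: φ=90°, α=105°
  direction (-0.2588, 0.9659); cell (2,3); t to first gridline: x 2.9364, y 0.6315 (then +3.8637 / +1.0353)
    (2,4) via y @ 0.6315
    (2,5) via y @ 1.6668
    (2,6) via y @ 2.7021
    (1,6) via x @ 2.9364
    (1,7) via y @ 3.7373
    (1,8) via y @ 4.7726  # hit
  → r_6 = 4.7726
beam 7: φ=135°, α=150°
  direction (-0.8660, 0.5000); cell (2,3); t to first gridline: x 0.8776, y 1.2200 (then +1.1547 / +2.0000)
    (1,3) via x @ 0.8776
    (1,4) via y @ 1.2200  # hit
  → r_7 = 1.2200

ranges = [1.6050, 2.4743, 2.5865, 1.2837, 4.1685, 4.7726, 1.2200]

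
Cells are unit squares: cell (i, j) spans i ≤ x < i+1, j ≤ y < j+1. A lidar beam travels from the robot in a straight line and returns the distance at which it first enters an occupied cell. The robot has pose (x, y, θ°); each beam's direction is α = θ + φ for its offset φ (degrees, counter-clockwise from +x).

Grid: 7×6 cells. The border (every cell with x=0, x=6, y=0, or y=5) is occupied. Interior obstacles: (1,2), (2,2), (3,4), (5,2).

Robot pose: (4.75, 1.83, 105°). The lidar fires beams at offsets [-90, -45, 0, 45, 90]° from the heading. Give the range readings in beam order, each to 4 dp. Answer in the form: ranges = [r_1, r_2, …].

ranges = [0.6568, 0.5000, 2.8978, 2.0207, 3.2069]

beam 1: φ=-90°, α=15°
  cosα=0.9659 sinα=0.2588 | (4,1) | tMaxX 0.2588 tMaxY 0.6568 | tΔX 1.0353 tΔY 3.8637
    t=0.2588 [x] (5,1)
    t=0.6568 [y] (5,2) — stop
  → r_1 = 0.6568
beam 2: φ=-45°, α=60°
  cosα=0.5000 sinα=0.8660 | (4,1) | tMaxX 0.5000 tMaxY 0.1963 | tΔX 2.0000 tΔY 1.1547
    t=0.1963 [y] (4,2)
    t=0.5000 [x] (5,2) — stop
  → r_2 = 0.5000
beam 3: φ=0°, α=105°
  cosα=-0.2588 sinα=0.9659 | (4,1) | tMaxX 2.8978 tMaxY 0.1760 | tΔX 3.8637 tΔY 1.0353
    t=0.1760 [y] (4,2)
    t=1.2113 [y] (4,3)
    t=2.2465 [y] (4,4)
    t=2.8978 [x] (3,4) — stop
  → r_3 = 2.8978
beam 4: φ=45°, α=150°
  cosα=-0.8660 sinα=0.5000 | (4,1) | tMaxX 0.8660 tMaxY 0.3400 | tΔX 1.1547 tΔY 2.0000
    t=0.3400 [y] (4,2)
    t=0.8660 [x] (3,2)
    t=2.0207 [x] (2,2) — stop
  → r_4 = 2.0207
beam 5: φ=90°, α=195°
  cosα=-0.9659 sinα=-0.2588 | (4,1) | tMaxX 0.7765 tMaxY 3.2069 | tΔX 1.0353 tΔY 3.8637
    t=0.7765 [x] (3,1)
    t=1.8117 [x] (2,1)
    t=2.8470 [x] (1,1)
    t=3.2069 [y] (1,0) — stop
  → r_5 = 3.2069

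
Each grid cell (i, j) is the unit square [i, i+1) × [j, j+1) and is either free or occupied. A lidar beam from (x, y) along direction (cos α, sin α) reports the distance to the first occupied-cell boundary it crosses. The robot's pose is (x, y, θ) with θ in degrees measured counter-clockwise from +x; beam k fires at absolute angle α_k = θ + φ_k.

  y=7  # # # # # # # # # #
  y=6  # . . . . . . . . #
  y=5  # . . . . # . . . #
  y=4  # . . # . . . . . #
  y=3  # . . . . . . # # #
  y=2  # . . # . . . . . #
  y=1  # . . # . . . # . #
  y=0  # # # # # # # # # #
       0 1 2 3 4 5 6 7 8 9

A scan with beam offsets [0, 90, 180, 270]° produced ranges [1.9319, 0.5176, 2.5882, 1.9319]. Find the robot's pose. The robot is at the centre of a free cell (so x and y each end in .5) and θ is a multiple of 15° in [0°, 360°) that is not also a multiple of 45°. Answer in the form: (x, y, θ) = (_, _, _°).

(x, y, θ) = (1.5, 3.5, 105°)

Candidates: 41 free-cell centres × 16 headings = 656 poses. Raycast each; keep the one whose scan matches to 4 dp.
  (6.5, 5.5, 105°): beam 1 = 1.5529 ≠ 1.9319 ✗
  (2.5, 2.5, 240°): beam 1 = 1.7321 ≠ 1.9319 ✗
  (4.5, 3.5, 60°): beam 1 = 1.7321 ≠ 1.9319 ✗
  (3.5, 6.5, 345°): beam 3 = 1.9319 ≠ 2.5882 ✗
  …
  (1.5, 3.5, 105°): r_1=1.9319, r_2=0.5176, r_3=2.5882, r_4=1.9319 — all match ✓
Only this pose fits every beam.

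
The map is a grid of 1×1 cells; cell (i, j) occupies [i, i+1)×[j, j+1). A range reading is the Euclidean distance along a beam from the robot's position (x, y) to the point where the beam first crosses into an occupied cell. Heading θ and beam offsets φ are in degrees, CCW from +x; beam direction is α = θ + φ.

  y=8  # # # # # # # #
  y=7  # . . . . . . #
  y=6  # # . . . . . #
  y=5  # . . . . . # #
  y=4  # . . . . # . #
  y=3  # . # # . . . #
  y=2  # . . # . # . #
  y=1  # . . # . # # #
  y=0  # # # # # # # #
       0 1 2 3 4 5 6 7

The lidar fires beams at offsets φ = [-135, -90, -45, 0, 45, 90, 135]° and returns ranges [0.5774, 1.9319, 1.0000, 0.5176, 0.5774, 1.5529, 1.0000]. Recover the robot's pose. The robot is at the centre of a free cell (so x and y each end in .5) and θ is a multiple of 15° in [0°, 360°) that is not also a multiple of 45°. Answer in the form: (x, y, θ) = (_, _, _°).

(x, y, θ) = (4.5, 2.5, 165°)

Candidates: 32 free-cell centres × 16 headings = 512 poses. Raycast each; keep the one whose scan matches to 4 dp.
  (5.5, 5.5, 165°): beam 2 = 2.5882 ≠ 1.9319 ✗
  (6.5, 3.5, 285°): beam 1 = 1.0000 ≠ 0.5774 ✗
  (2.5, 1.5, 345°): beam 1 = 1.0000 ≠ 0.5774 ✗
  (1.5, 5.5, 60°): beam 1 = 1.9319 ≠ 0.5774 ✗
  (3.5, 6.5, 60°): beam 1 = 5.6940 ≠ 0.5774 ✗
  …
  (4.5, 2.5, 165°): r_1=0.5774, r_2=1.9319, r_3=1.0000, r_4=0.5176, r_5=0.5774, r_6=1.5529, r_7=1.0000 — all match ✓
Only this pose fits every beam.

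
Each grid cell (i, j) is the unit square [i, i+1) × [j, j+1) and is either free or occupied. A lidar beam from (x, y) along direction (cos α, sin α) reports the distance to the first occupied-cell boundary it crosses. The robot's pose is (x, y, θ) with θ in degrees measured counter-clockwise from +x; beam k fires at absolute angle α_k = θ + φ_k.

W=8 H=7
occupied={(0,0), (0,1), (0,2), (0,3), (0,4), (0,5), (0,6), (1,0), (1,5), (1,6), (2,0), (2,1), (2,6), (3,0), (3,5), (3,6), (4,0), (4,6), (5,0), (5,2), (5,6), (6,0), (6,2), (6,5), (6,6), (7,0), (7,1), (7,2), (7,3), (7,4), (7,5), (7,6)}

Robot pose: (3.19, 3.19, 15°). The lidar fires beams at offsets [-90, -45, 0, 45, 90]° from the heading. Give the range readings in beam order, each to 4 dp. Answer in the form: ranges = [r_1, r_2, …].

ranges = [2.2673, 2.0900, 3.9444, 3.2447, 2.9091]

beam 1: φ=-90°, α=285°
  dir = (cos 285°, sin 285°) = (0.2588, -0.9659); from cell (3,3)
  next x-line at t=3.1296, next y-line at t=0.1967; Δt_x=3.8637, Δt_y=1.0353
    y: enter (3,2) at t=0.1967
    y: enter (3,1) at t=1.2320
    y: enter (3,0) at t=2.2673 ← occupied
  → r_1 = 2.2673
beam 2: φ=-45°, α=330°
  dir = (cos 330°, sin 330°) = (0.8660, -0.5000); from cell (3,3)
  next x-line at t=0.9353, next y-line at t=0.3800; Δt_x=1.1547, Δt_y=2.0000
    y: enter (3,2) at t=0.3800
    x: enter (4,2) at t=0.9353
    x: enter (5,2) at t=2.0900 ← occupied
  → r_2 = 2.0900
beam 3: φ=0°, α=15°
  dir = (cos 15°, sin 15°) = (0.9659, 0.2588); from cell (3,3)
  next x-line at t=0.8386, next y-line at t=3.1296; Δt_x=1.0353, Δt_y=3.8637
    x: enter (4,3) at t=0.8386
    x: enter (5,3) at t=1.8738
    x: enter (6,3) at t=2.9091
    y: enter (6,4) at t=3.1296
    x: enter (7,4) at t=3.9444 ← occupied
  → r_3 = 3.9444
beam 4: φ=45°, α=60°
  dir = (cos 60°, sin 60°) = (0.5000, 0.8660); from cell (3,3)
  next x-line at t=1.6200, next y-line at t=0.9353; Δt_x=2.0000, Δt_y=1.1547
    y: enter (3,4) at t=0.9353
    x: enter (4,4) at t=1.6200
    y: enter (4,5) at t=2.0900
    y: enter (4,6) at t=3.2447 ← occupied
  → r_4 = 3.2447
beam 5: φ=90°, α=105°
  dir = (cos 105°, sin 105°) = (-0.2588, 0.9659); from cell (3,3)
  next x-line at t=0.7341, next y-line at t=0.8386; Δt_x=3.8637, Δt_y=1.0353
    x: enter (2,3) at t=0.7341
    y: enter (2,4) at t=0.8386
    y: enter (2,5) at t=1.8738
    y: enter (2,6) at t=2.9091 ← occupied
  → r_5 = 2.9091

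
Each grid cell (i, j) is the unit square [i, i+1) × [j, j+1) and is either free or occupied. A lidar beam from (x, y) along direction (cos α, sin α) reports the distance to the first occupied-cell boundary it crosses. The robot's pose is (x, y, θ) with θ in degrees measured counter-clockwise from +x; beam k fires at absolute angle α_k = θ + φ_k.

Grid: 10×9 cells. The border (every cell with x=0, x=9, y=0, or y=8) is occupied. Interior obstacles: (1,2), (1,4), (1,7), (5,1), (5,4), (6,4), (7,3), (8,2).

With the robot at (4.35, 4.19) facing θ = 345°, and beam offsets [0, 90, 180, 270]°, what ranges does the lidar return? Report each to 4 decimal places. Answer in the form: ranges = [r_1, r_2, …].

beam 1: φ=0°, α=345°
  direction (0.9659, -0.2588); cell (4,4); t to first gridline: x 0.6729, y 0.7341 (then +1.0353 / +3.8637)
    (5,4) via x @ 0.6729  # hit
  → r_1 = 0.6729
beam 2: φ=90°, α=75°
  direction (0.2588, 0.9659); cell (4,4); t to first gridline: x 2.5114, y 0.8386 (then +3.8637 / +1.0353)
    (4,5) via y @ 0.8386
    (4,6) via y @ 1.8738
    (5,6) via x @ 2.5114
    (5,7) via y @ 2.9091
    (5,8) via y @ 3.9444  # hit
  → r_2 = 3.9444
beam 3: φ=180°, α=165°
  direction (-0.9659, 0.2588); cell (4,4); t to first gridline: x 0.3623, y 3.1296 (then +1.0353 / +3.8637)
    (3,4) via x @ 0.3623
    (2,4) via x @ 1.3976
    (1,4) via x @ 2.4329  # hit
  → r_3 = 2.4329
beam 4: φ=270°, α=255°
  direction (-0.2588, -0.9659); cell (4,4); t to first gridline: x 1.3523, y 0.1967 (then +3.8637 / +1.0353)
    (4,3) via y @ 0.1967
    (4,2) via y @ 1.2320
    (3,2) via x @ 1.3523
    (3,1) via y @ 2.2673
    (3,0) via y @ 3.3025  # hit
  → r_4 = 3.3025

ranges = [0.6729, 3.9444, 2.4329, 3.3025]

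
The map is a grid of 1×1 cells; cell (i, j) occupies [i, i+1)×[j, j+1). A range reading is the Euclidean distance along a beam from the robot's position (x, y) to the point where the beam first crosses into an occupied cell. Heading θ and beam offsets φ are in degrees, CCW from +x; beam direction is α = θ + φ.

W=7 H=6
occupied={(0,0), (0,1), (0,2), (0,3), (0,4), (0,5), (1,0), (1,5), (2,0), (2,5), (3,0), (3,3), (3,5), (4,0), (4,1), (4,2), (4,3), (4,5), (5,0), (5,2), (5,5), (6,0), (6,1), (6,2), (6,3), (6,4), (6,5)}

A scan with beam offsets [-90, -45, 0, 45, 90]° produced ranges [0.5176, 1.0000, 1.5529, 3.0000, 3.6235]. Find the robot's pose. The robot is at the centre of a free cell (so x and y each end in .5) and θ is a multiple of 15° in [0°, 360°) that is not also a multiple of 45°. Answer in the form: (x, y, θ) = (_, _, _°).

(x, y, θ) = (2.5, 4.5, 195°)

Candidates: 15 free-cell centres × 16 headings = 240 poses. Raycast each; keep the one whose scan matches to 4 dp.
  (2.5, 3.5, 285°): beam 1 = 1.5529 ≠ 0.5176 ✗
  (1.5, 4.5, 60°): beam 1 = 1.7321 ≠ 0.5176 ✗
  (5.5, 3.5, 330°): beam 1 = 0.5774 ≠ 0.5176 ✗
  (5.5, 3.5, 240°): beam 1 = 0.5774 ≠ 0.5176 ✗
  (3.5, 2.5, 240°): beam 1 = 2.8868 ≠ 0.5176 ✗
  …
  (2.5, 4.5, 195°): r_1=0.5176, r_2=1.0000, r_3=1.5529, r_4=3.0000, r_5=3.6235 — all match ✓
Only this pose fits every beam.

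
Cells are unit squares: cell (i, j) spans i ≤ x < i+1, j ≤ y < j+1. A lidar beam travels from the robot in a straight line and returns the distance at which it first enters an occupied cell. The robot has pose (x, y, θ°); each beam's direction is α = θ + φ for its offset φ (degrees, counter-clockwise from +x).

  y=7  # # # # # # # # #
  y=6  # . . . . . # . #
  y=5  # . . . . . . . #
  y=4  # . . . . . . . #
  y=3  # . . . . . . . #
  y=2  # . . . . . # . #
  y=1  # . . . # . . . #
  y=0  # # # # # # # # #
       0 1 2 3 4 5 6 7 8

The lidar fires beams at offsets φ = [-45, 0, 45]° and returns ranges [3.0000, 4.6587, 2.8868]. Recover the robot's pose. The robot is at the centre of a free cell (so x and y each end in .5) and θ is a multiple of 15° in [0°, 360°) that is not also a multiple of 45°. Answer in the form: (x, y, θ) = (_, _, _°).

Candidates: 39 free-cell centres × 16 headings = 624 poses. Raycast each; keep the one whose scan matches to 4 dp.
  (3.5, 2.5, 300°): beam 1 = 1.5529 ≠ 3.0000 ✗
  (5.5, 6.5, 120°): beam 1 = 0.5176 ≠ 3.0000 ✗
  (1.5, 2.5, 300°): beam 1 = 1.5529 ≠ 3.0000 ✗
  …
  (3.5, 4.5, 15°): r_1=3.0000, r_2=4.6587, r_3=2.8868 — all match ✓
Unique over the lattice → pose = (3.5, 4.5, 15°).

(x, y, θ) = (3.5, 4.5, 15°)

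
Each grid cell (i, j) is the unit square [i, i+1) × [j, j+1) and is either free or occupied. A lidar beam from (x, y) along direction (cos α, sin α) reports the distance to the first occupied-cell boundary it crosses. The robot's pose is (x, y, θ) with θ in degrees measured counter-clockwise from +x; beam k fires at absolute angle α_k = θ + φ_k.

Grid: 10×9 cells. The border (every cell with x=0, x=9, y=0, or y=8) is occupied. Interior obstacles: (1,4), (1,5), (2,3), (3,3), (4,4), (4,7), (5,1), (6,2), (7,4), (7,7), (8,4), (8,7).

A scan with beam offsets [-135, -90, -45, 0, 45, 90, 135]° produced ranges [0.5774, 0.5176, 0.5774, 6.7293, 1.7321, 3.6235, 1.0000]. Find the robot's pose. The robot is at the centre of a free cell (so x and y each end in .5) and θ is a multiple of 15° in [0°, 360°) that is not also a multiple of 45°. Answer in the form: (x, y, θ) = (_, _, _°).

(x, y, θ) = (4.5, 1.5, 75°)

Enumerate (i+0.5, j+0.5, θ) over the 44 free cells and 16 admissible headings. For each, cast all 7 beams and compare to the given ranges.
  (2.5, 1.5, 210°): beam 1 = 1.5529 ≠ 0.5774 ✗
  (7.5, 6.5, 60°): beam 1 = 1.5529 ≠ 0.5774 ✗
  (5.5, 5.5, 60°): beam 1 = 2.5882 ≠ 0.5774 ✗
  (2.5, 7.5, 255°): beam 2 = 1.5529 ≠ 0.5176 ✗
  …
  (4.5, 1.5, 75°): r_1=0.5774, r_2=0.5176, r_3=0.5774, r_4=6.7293, r_5=1.7321, r_6=3.6235, r_7=1.0000 — all match ✓
No second candidate reproduces the full scan.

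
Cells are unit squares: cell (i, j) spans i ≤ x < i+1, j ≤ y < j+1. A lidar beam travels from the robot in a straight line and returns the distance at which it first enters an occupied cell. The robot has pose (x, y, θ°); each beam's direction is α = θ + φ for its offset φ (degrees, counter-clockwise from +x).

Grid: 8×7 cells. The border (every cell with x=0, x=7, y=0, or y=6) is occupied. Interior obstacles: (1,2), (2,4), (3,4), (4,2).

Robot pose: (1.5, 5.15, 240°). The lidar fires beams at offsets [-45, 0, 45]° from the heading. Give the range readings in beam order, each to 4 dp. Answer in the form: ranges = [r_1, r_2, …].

beam 1: φ=-45°, α=195°
  dir = (cos 195°, sin 195°) = (-0.9659, -0.2588); from cell (1,5)
  next x-line at t=0.5176, next y-line at t=0.5796; Δt_x=1.0353, Δt_y=3.8637
    x: enter (0,5) at t=0.5176 ← occupied
  → r_1 = 0.5176
beam 2: φ=0°, α=240°
  dir = (cos 240°, sin 240°) = (-0.5000, -0.8660); from cell (1,5)
  next x-line at t=1.0000, next y-line at t=0.1732; Δt_x=2.0000, Δt_y=1.1547
    y: enter (1,4) at t=0.1732
    x: enter (0,4) at t=1.0000 ← occupied
  → r_2 = 1.0000
beam 3: φ=45°, α=285°
  dir = (cos 285°, sin 285°) = (0.2588, -0.9659); from cell (1,5)
  next x-line at t=1.9319, next y-line at t=0.1553; Δt_x=3.8637, Δt_y=1.0353
    y: enter (1,4) at t=0.1553
    y: enter (1,3) at t=1.1906
    x: enter (2,3) at t=1.9319
    y: enter (2,2) at t=2.2258
    y: enter (2,1) at t=3.2611
    y: enter (2,0) at t=4.2964 ← occupied
  → r_3 = 4.2964

ranges = [0.5176, 1.0000, 4.2964]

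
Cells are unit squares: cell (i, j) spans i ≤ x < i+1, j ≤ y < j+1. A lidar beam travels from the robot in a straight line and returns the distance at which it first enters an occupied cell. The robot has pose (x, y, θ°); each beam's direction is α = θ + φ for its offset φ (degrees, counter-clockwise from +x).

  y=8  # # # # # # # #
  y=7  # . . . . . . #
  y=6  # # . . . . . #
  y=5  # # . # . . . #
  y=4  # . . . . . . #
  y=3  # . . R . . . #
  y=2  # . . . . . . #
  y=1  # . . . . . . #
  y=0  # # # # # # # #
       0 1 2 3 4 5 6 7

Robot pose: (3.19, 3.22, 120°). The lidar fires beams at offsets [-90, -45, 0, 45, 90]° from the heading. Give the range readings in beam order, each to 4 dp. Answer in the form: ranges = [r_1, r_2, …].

beam 1: φ=-90°, α=30°
  d=(0.8660,0.5000)  start (3,3)  tX=0.9353 tY=1.5600  stride 1/|dx|=1.1547 1/|dy|=2.0000
    cross x-line → (4,3), t=0.9353
    cross y-line → (4,4), t=1.5600
    cross x-line → (5,4), t=2.0900
    cross x-line → (6,4), t=3.2447
    cross y-line → (6,5), t=3.5600
    cross x-line → (7,5), t=4.3994 (wall)
  → r_1 = 4.3994
beam 2: φ=-45°, α=75°
  d=(0.2588,0.9659)  start (3,3)  tX=3.1296 tY=0.8075  stride 1/|dx|=3.8637 1/|dy|=1.0353
    cross y-line → (3,4), t=0.8075
    cross y-line → (3,5), t=1.8428 (wall)
  → r_2 = 1.8428
beam 3: φ=0°, α=120°
  d=(-0.5000,0.8660)  start (3,3)  tX=0.3800 tY=0.9007  stride 1/|dx|=2.0000 1/|dy|=1.1547
    cross x-line → (2,3), t=0.3800
    cross y-line → (2,4), t=0.9007
    cross y-line → (2,5), t=2.0554
    cross x-line → (1,5), t=2.3800 (wall)
  → r_3 = 2.3800
beam 4: φ=45°, α=165°
  d=(-0.9659,0.2588)  start (3,3)  tX=0.1967 tY=3.0137  stride 1/|dx|=1.0353 1/|dy|=3.8637
    cross x-line → (2,3), t=0.1967
    cross x-line → (1,3), t=1.2320
    cross x-line → (0,3), t=2.2673 (wall)
  → r_4 = 2.2673
beam 5: φ=90°, α=210°
  d=(-0.8660,-0.5000)  start (3,3)  tX=0.2194 tY=0.4400  stride 1/|dx|=1.1547 1/|dy|=2.0000
    cross x-line → (2,3), t=0.2194
    cross y-line → (2,2), t=0.4400
    cross x-line → (1,2), t=1.3741
    cross y-line → (1,1), t=2.4400
    cross x-line → (0,1), t=2.5288 (wall)
  → r_5 = 2.5288

ranges = [4.3994, 1.8428, 2.3800, 2.2673, 2.5288]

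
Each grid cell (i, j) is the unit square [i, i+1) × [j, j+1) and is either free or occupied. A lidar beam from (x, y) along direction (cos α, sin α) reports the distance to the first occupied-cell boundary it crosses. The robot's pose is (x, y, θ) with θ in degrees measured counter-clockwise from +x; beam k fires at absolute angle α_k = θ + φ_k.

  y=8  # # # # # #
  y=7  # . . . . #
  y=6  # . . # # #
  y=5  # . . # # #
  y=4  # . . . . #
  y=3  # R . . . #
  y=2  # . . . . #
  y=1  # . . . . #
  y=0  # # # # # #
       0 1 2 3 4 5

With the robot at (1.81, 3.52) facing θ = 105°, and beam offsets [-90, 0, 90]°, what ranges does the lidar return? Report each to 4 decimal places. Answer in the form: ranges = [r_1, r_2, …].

beam 1: φ=-90°, α=15°
  dir = (cos 15°, sin 15°) = (0.9659, 0.2588); from cell (1,3)
  next x-line at t=0.1967, next y-line at t=1.8546; Δt_x=1.0353, Δt_y=3.8637
    x: enter (2,3) at t=0.1967
    x: enter (3,3) at t=1.2320
    y: enter (3,4) at t=1.8546
    x: enter (4,4) at t=2.2673
    x: enter (5,4) at t=3.3025 ← occupied
  → r_1 = 3.3025
beam 2: φ=0°, α=105°
  dir = (cos 105°, sin 105°) = (-0.2588, 0.9659); from cell (1,3)
  next x-line at t=3.1296, next y-line at t=0.4969; Δt_x=3.8637, Δt_y=1.0353
    y: enter (1,4) at t=0.4969
    y: enter (1,5) at t=1.5322
    y: enter (1,6) at t=2.5675
    x: enter (0,6) at t=3.1296 ← occupied
  → r_2 = 3.1296
beam 3: φ=90°, α=195°
  dir = (cos 195°, sin 195°) = (-0.9659, -0.2588); from cell (1,3)
  next x-line at t=0.8386, next y-line at t=2.0091; Δt_x=1.0353, Δt_y=3.8637
    x: enter (0,3) at t=0.8386 ← occupied
  → r_3 = 0.8386

ranges = [3.3025, 3.1296, 0.8386]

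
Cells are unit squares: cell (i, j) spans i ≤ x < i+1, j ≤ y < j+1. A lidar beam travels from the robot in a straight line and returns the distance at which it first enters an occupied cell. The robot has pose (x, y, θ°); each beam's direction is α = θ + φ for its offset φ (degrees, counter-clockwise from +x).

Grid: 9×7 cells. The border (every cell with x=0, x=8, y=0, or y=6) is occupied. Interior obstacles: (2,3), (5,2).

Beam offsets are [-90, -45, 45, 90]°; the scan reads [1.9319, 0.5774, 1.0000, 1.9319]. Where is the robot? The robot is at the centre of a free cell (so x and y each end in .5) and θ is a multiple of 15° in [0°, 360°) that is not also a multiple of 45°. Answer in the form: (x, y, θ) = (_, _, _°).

The pose lattice has 33·16 = 528 candidates. Test each by forward raycasting.
  (7.5, 1.5, 60°): beam 1 = 0.5774 ≠ 1.9319 ✗
  (1.5, 5.5, 330°): beam 1 = 1.0000 ≠ 1.9319 ✗
  (6.5, 3.5, 105°): beam 1 = 1.5529 ≠ 1.9319 ✗
  (6.5, 5.5, 330°): beam 1 = 2.8868 ≠ 1.9319 ✗
  …
  (3.5, 1.5, 285°): r_1=1.9319, r_2=0.5774, r_3=1.0000, r_4=1.9319 — all match ✓
No second candidate reproduces the full scan.

(x, y, θ) = (3.5, 1.5, 285°)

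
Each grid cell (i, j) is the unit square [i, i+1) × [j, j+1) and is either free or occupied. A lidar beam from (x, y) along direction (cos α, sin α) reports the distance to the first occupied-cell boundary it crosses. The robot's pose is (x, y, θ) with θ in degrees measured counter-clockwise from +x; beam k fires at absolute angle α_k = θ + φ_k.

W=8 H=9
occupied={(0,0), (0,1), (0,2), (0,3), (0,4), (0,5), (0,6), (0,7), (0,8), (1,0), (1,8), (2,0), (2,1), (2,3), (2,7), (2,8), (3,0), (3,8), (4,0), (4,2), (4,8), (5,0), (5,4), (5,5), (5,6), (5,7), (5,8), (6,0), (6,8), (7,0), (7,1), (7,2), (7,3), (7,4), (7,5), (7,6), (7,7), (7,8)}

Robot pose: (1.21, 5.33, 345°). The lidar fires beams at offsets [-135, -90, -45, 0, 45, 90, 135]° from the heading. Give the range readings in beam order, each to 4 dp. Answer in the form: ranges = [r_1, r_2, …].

beam 1: φ=-135°, α=210°
  dir = (cos 210°, sin 210°) = (-0.8660, -0.5000); from cell (1,5)
  next x-line at t=0.2425, next y-line at t=0.6600; Δt_x=1.1547, Δt_y=2.0000
    x: enter (0,5) at t=0.2425 ← occupied
  → r_1 = 0.2425
beam 2: φ=-90°, α=255°
  dir = (cos 255°, sin 255°) = (-0.2588, -0.9659); from cell (1,5)
  next x-line at t=0.8114, next y-line at t=0.3416; Δt_x=3.8637, Δt_y=1.0353
    y: enter (1,4) at t=0.3416
    x: enter (0,4) at t=0.8114 ← occupied
  → r_2 = 0.8114
beam 3: φ=-45°, α=300°
  dir = (cos 300°, sin 300°) = (0.5000, -0.8660); from cell (1,5)
  next x-line at t=1.5800, next y-line at t=0.3811; Δt_x=2.0000, Δt_y=1.1547
    y: enter (1,4) at t=0.3811
    y: enter (1,3) at t=1.5358
    x: enter (2,3) at t=1.5800 ← occupied
  → r_3 = 1.5800
beam 4: φ=0°, α=345°
  dir = (cos 345°, sin 345°) = (0.9659, -0.2588); from cell (1,5)
  next x-line at t=0.8179, next y-line at t=1.2750; Δt_x=1.0353, Δt_y=3.8637
    x: enter (2,5) at t=0.8179
    y: enter (2,4) at t=1.2750
    x: enter (3,4) at t=1.8531
    x: enter (4,4) at t=2.8884
    x: enter (5,4) at t=3.9237 ← occupied
  → r_4 = 3.9237
beam 5: φ=45°, α=30°
  dir = (cos 30°, sin 30°) = (0.8660, 0.5000); from cell (1,5)
  next x-line at t=0.9122, next y-line at t=1.3400; Δt_x=1.1547, Δt_y=2.0000
    x: enter (2,5) at t=0.9122
    y: enter (2,6) at t=1.3400
    x: enter (3,6) at t=2.0669
    x: enter (4,6) at t=3.2216
    y: enter (4,7) at t=3.3400
    x: enter (5,7) at t=4.3763 ← occupied
  → r_5 = 4.3763
beam 6: φ=90°, α=75°
  dir = (cos 75°, sin 75°) = (0.2588, 0.9659); from cell (1,5)
  next x-line at t=3.0523, next y-line at t=0.6936; Δt_x=3.8637, Δt_y=1.0353
    y: enter (1,6) at t=0.6936
    y: enter (1,7) at t=1.7289
    y: enter (1,8) at t=2.7642 ← occupied
  → r_6 = 2.7642
beam 7: φ=135°, α=120°
  dir = (cos 120°, sin 120°) = (-0.5000, 0.8660); from cell (1,5)
  next x-line at t=0.4200, next y-line at t=0.7736; Δt_x=2.0000, Δt_y=1.1547
    x: enter (0,5) at t=0.4200 ← occupied
  → r_7 = 0.4200

ranges = [0.2425, 0.8114, 1.5800, 3.9237, 4.3763, 2.7642, 0.4200]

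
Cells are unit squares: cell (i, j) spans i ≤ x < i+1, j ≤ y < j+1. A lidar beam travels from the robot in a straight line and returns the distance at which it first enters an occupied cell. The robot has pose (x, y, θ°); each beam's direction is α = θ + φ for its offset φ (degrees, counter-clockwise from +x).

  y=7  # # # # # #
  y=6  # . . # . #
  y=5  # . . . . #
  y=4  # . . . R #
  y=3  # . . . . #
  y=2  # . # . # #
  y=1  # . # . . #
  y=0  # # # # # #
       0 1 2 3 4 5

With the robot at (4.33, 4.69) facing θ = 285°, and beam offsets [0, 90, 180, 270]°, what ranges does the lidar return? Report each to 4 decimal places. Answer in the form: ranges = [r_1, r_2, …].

beam 1: φ=0°, α=285°
  dir = (cos 285°, sin 285°) = (0.2588, -0.9659); from cell (4,4)
  next x-line at t=2.5887, next y-line at t=0.7143; Δt_x=3.8637, Δt_y=1.0353
    y: enter (4,3) at t=0.7143
    y: enter (4,2) at t=1.7496 ← occupied
  → r_1 = 1.7496
beam 2: φ=90°, α=15°
  dir = (cos 15°, sin 15°) = (0.9659, 0.2588); from cell (4,4)
  next x-line at t=0.6936, next y-line at t=1.1977; Δt_x=1.0353, Δt_y=3.8637
    x: enter (5,4) at t=0.6936 ← occupied
  → r_2 = 0.6936
beam 3: φ=180°, α=105°
  dir = (cos 105°, sin 105°) = (-0.2588, 0.9659); from cell (4,4)
  next x-line at t=1.2750, next y-line at t=0.3209; Δt_x=3.8637, Δt_y=1.0353
    y: enter (4,5) at t=0.3209
    x: enter (3,5) at t=1.2750
    y: enter (3,6) at t=1.3562 ← occupied
  → r_3 = 1.3562
beam 4: φ=270°, α=195°
  dir = (cos 195°, sin 195°) = (-0.9659, -0.2588); from cell (4,4)
  next x-line at t=0.3416, next y-line at t=2.6660; Δt_x=1.0353, Δt_y=3.8637
    x: enter (3,4) at t=0.3416
    x: enter (2,4) at t=1.3769
    x: enter (1,4) at t=2.4122
    y: enter (1,3) at t=2.6660
    x: enter (0,3) at t=3.4475 ← occupied
  → r_4 = 3.4475

ranges = [1.7496, 0.6936, 1.3562, 3.4475]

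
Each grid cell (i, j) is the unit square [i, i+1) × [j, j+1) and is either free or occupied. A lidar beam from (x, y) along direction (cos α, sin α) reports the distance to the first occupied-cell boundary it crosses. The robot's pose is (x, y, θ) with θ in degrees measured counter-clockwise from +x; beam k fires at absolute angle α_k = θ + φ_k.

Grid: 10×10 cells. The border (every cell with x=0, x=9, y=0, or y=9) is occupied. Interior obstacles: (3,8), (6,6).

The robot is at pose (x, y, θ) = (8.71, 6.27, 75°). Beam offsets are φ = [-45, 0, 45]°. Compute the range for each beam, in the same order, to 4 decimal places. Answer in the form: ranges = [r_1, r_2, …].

ranges = [0.3349, 1.1205, 3.1523]

beam 1: φ=-45°, α=30°
  d=(0.8660,0.5000)  start (8,6)  tX=0.3349 tY=1.4600  stride 1/|dx|=1.1547 1/|dy|=2.0000
    cross x-line → (9,6), t=0.3349 (wall)
  → r_1 = 0.3349
beam 2: φ=0°, α=75°
  d=(0.2588,0.9659)  start (8,6)  tX=1.1205 tY=0.7558  stride 1/|dx|=3.8637 1/|dy|=1.0353
    cross y-line → (8,7), t=0.7558
    cross x-line → (9,7), t=1.1205 (wall)
  → r_2 = 1.1205
beam 3: φ=45°, α=120°
  d=(-0.5000,0.8660)  start (8,6)  tX=1.4200 tY=0.8429  stride 1/|dx|=2.0000 1/|dy|=1.1547
    cross y-line → (8,7), t=0.8429
    cross x-line → (7,7), t=1.4200
    cross y-line → (7,8), t=1.9976
    cross y-line → (7,9), t=3.1523 (wall)
  → r_3 = 3.1523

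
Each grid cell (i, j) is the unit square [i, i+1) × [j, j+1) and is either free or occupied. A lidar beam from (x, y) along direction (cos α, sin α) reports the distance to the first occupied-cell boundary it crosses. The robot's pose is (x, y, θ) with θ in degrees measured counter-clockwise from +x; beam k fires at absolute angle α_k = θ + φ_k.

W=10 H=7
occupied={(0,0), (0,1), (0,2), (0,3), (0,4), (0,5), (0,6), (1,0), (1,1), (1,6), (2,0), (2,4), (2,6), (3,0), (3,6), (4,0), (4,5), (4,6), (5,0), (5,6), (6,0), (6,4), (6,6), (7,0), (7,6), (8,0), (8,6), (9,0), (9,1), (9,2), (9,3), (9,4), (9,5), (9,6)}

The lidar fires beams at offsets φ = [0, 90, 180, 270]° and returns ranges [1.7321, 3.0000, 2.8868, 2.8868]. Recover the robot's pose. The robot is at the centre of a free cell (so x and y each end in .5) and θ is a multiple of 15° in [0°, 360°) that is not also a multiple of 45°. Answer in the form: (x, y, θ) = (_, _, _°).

Enumerate (i+0.5, j+0.5, θ) over the 36 free cells and 16 admissible headings. For each, cast all 4 beams and compare to the given ranges.
  (8.5, 3.5, 60°): beam 1 = 1.0000 ≠ 1.7321 ✗
  (8.5, 2.5, 15°): beam 1 = 0.5176 ≠ 1.7321 ✗
  (7.5, 2.5, 120°): beam 3 = 1.7321 ≠ 2.8868 ✗
  …
  (3.5, 2.5, 240°): r_1=1.7321, r_2=3.0000, r_3=2.8868, r_4=2.8868 — all match ✓
Unique over the lattice → pose = (3.5, 2.5, 240°).

(x, y, θ) = (3.5, 2.5, 240°)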